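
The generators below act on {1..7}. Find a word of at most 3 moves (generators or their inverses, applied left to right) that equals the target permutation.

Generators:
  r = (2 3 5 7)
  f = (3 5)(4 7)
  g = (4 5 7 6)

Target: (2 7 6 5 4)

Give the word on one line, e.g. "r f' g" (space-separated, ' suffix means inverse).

g f r'

  after g: (4 5 7 6)
  after f: (3 5 4)(6 7)
  after r': (2 7 6 5 4)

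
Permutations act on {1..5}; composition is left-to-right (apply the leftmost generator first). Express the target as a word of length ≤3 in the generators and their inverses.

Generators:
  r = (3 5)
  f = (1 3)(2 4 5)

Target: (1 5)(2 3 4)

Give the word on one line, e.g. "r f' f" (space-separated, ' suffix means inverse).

r' f' r'

  after r': (3 5)
  after f': (1 3 4 2 5)
  after r': (1 5)(2 3 4)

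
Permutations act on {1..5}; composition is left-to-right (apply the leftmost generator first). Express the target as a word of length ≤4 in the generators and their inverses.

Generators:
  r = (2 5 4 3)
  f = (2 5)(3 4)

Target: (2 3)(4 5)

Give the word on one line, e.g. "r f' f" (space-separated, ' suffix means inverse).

r f r'

  after r: (2 5 4 3)
  after f: (3 5)
  after r': (2 3)(4 5)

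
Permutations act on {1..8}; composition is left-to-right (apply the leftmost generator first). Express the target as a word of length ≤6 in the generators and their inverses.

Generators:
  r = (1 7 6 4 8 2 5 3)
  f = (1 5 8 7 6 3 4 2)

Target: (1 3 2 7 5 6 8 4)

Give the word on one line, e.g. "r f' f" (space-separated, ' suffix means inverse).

f r' r' f' r

  after f: (1 5 8 7 6 3 4 2)
  after r': (1 2 3 6 5 4 8)
  after r': (1 8 3 7)(2 5 6)
  after f': (1 5 7 2)(3 8 6 4)
  after r: (1 3 2 7 5 6 8 4)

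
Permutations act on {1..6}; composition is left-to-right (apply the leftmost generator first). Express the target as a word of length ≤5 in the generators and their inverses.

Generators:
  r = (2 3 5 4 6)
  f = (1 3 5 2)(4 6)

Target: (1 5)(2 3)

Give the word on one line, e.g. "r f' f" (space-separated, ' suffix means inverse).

f r f' r

  after f: (1 3 5 2)(4 6)
  after r: (1 5 3 4 2)
  after f': (1 3 6 4 5)
  after r: (1 5)(2 3)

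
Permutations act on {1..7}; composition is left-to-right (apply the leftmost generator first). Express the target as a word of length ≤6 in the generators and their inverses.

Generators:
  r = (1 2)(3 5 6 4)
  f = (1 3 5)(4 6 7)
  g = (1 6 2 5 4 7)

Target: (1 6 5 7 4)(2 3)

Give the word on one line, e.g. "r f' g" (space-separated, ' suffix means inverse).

  after f': (1 5 3)(4 7 6)
  after f': (1 3 5)(4 6 7)
  after g': (1 3 2 6 4)(5 7)
  after r': (1 4 2 5 7 3)
  after r': (1 6 5 7 4)(2 3)

f' f' g' r' r'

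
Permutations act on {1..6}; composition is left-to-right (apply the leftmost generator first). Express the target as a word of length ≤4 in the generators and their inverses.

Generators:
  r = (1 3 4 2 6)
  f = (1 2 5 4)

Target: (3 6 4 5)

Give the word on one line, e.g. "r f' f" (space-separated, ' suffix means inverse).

f' r' r'

  after f': (1 4 5 2)
  after r': (1 3)(2 6)(4 5)
  after r': (3 6 4 5)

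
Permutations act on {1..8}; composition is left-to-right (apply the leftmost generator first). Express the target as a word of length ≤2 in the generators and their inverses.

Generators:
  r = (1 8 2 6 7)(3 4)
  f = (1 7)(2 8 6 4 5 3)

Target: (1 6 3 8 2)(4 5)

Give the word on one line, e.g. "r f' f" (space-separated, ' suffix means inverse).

f r'

  after f: (1 7)(2 8 6 4 5 3)
  after r': (1 6 3 8 2)(4 5)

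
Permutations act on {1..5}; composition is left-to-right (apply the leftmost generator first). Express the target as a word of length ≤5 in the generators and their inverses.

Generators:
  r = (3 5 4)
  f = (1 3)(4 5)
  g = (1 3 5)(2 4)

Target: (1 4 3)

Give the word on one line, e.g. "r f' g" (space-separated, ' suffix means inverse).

  after f: (1 3)(4 5)
  after r: (1 5 3)
  after r: (1 4 3)

f r r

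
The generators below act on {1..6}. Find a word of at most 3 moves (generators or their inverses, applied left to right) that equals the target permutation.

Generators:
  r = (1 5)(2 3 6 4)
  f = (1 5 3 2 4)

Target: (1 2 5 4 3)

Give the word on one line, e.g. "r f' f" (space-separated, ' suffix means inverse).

  after f: (1 5 3 2 4)
  after f: (1 3 4 5 2)
  after f: (1 2 5 4 3)

f f f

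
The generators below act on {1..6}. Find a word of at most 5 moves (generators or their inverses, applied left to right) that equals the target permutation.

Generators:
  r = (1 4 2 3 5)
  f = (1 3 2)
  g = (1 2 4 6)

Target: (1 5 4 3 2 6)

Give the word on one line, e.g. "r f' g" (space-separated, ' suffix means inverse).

  after r': (1 5 3 2 4)
  after r': (1 3 4 5 2)
  after g': (1 3 2 6 4 5)
  after r: (1 5 4)(2 6)
  after f: (1 5 4 3 2 6)

r' r' g' r f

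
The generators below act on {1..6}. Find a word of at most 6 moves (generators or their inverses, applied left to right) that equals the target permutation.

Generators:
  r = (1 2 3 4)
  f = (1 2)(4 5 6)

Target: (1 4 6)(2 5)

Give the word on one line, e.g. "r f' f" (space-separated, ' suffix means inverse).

  after f: (1 2)(4 5 6)
  after r': (2 4 5 6 3)
  after f: (1 2 5 4 6 3)
  after r': (2 5 3 4 6)
  after r': (1 4 6)(2 5)

f r' f r' r'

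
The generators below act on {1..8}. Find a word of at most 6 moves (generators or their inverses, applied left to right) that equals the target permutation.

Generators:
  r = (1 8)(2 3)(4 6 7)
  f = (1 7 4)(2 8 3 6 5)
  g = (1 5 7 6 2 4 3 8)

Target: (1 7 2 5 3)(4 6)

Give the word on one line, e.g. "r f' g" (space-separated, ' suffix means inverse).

  after g': (1 8 3 4 2 6 7 5)
  after r: (2 7 5 8)(3 6 4)
  after r: (1 8 3 7 5)(2 4)
  after r: (2 6 7 5 8)(3 4)
  after f: (1 7 2 5 3)(4 6)

g' r r r f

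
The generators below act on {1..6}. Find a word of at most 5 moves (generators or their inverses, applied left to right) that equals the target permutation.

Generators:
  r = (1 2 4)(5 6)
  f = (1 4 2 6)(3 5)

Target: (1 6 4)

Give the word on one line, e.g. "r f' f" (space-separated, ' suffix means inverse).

  after f: (1 4 2 6)(3 5)
  after r': (1 2 5 3 6 4)
  after r': (2 6)(3 5)
  after f': (1 6 4)

f r' r' f'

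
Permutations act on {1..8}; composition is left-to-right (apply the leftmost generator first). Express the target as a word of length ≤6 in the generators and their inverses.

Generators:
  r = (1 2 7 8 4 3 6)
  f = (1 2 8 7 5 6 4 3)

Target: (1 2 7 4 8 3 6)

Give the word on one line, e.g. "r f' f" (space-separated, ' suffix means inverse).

f f f r f'

  after f: (1 2 8 7 5 6 4 3)
  after f: (1 8 5 4)(2 7 6 3)
  after f: (1 7 4 2 5 3 8 6)
  after r: (1 8)(2 5 6)(3 4 7)
  after f': (1 2 7 4 8 3 6)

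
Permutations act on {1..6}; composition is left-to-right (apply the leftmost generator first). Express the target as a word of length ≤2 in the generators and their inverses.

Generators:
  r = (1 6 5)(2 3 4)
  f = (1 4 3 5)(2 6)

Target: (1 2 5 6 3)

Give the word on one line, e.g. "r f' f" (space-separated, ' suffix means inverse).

f r

  after f: (1 4 3 5)(2 6)
  after r: (1 2 5 6 3)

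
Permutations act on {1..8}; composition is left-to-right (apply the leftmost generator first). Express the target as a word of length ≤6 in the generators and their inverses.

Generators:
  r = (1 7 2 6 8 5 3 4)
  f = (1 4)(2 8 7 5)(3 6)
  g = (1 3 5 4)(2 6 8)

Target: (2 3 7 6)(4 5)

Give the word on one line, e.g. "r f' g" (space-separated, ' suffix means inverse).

g' f' f' r

  after g': (1 4 5 3)(2 8 6)
  after f': (3 4 7 8)(5 6)
  after f': (1 4 8 6 7 2 5 3)
  after r: (2 3 7 6)(4 5)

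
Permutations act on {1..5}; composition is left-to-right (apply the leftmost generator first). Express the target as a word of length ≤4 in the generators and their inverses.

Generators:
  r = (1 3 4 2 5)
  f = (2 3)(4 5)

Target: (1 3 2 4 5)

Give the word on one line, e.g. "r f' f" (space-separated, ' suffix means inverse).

  after f: (2 3)(4 5)
  after r': (1 5 3 4 2)
  after r': (1 2 5)
  after f: (1 3 2 4 5)

f r' r' f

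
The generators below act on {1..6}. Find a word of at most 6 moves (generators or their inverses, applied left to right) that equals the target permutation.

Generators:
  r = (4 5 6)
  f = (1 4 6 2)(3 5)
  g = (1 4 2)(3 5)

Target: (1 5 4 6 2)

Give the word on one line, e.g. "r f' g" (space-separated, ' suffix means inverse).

r g' g' r

  after r: (4 5 6)
  after g': (1 2 4 3 5 6)
  after g': (1 4 5 6 2)
  after r: (1 5 4 6 2)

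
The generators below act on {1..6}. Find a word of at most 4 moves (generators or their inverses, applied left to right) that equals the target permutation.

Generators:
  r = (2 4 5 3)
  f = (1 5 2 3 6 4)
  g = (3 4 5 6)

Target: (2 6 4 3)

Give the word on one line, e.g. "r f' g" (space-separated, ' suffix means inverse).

  after r': (2 3 5 4)
  after g': (2 6 5 3 4)
  after r': (2 6 4 3)

r' g' r'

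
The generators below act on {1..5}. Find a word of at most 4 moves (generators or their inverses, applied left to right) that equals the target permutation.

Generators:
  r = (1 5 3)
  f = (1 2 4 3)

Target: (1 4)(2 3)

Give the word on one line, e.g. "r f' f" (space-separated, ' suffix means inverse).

f' f'

  after f': (1 3 4 2)
  after f': (1 4)(2 3)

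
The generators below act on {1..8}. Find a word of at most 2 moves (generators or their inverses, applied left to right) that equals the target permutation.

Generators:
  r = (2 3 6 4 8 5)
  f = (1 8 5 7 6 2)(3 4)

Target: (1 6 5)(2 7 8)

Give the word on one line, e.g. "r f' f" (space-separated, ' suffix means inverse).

  after f': (1 2 6 7 5 8)(3 4)
  after f': (1 6 5)(2 7 8)

f' f'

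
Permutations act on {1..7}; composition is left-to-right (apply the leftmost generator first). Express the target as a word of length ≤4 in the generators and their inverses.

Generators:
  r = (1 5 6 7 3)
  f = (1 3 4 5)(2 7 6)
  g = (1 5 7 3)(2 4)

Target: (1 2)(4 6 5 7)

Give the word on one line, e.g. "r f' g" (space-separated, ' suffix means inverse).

  after r: (1 5 6 7 3)
  after g: (1 7)(2 4)(3 5 6)
  after f: (1 6 4 7 3)(2 5)
  after f: (1 2)(4 6 5 7)

r g f f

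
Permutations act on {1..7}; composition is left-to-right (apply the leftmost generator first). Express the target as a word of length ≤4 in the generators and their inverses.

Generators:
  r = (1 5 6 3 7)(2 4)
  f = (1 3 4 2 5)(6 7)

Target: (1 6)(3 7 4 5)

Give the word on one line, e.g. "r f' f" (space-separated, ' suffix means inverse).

r' f

  after r': (1 7 3 6 5)(2 4)
  after f: (1 6)(3 7 4 5)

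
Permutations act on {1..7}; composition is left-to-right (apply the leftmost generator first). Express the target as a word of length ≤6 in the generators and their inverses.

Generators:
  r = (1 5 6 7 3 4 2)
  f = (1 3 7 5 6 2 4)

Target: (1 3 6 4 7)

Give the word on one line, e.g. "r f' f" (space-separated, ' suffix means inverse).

  after r': (1 2 4 3 7 6 5)
  after f: (1 4 7 2)(3 5)
  after r': (1 3)(4 6 5 7)
  after r': (1 7 3 2 4 5 6)
  after f': (1 3 6 4 7)

r' f r' r' f'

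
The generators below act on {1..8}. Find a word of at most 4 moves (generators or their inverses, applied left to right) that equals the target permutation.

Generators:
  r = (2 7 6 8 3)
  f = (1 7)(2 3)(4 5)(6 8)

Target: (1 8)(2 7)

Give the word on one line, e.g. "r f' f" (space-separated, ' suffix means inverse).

f' r' f r'

  after f': (1 7)(2 3)(4 5)(6 8)
  after r': (1 2 8 7)(4 5)
  after f: (1 3 2 6 8)
  after r': (1 8)(2 7)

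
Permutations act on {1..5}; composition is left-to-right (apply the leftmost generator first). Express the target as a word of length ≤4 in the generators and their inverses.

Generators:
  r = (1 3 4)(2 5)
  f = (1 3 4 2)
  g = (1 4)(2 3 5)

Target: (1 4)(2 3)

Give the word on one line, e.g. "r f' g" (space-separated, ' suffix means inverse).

f f

  after f: (1 3 4 2)
  after f: (1 4)(2 3)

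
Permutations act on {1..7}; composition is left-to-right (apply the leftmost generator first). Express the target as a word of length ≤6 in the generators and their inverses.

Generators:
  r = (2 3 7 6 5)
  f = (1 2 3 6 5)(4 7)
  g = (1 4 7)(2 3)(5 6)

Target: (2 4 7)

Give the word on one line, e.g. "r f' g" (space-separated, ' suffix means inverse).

f' g g f

  after f': (1 5 6 3 2)(4 7)
  after g: (1 6 2 4)
  after g: (1 5 6 3 2 7)
  after f: (2 4 7)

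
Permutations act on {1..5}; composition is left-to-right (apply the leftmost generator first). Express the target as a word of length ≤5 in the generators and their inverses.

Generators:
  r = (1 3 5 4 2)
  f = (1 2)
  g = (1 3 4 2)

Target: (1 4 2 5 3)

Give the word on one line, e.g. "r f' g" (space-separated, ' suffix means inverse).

  after g': (1 2 4 3)
  after r': (1 4)(2 5 3)
  after f: (1 4 2 5 3)

g' r' f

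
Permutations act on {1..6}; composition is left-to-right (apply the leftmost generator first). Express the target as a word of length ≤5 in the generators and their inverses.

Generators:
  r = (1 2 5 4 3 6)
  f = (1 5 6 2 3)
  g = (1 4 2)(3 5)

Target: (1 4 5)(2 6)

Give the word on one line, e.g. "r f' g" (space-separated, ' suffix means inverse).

g' r r

  after g': (1 2 4)(3 5)
  after r: (1 5 6)(2 3 4)
  after r: (1 4 5)(2 6)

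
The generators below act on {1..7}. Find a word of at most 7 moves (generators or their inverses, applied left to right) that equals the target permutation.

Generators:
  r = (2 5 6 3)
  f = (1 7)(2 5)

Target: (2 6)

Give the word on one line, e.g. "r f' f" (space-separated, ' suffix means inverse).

f' r' r' f r'

  after f': (1 7)(2 5)
  after r': (1 7)(3 6 5)
  after r': (1 7)(2 3 5 6)
  after f: (2 3)(5 6)
  after r': (2 6)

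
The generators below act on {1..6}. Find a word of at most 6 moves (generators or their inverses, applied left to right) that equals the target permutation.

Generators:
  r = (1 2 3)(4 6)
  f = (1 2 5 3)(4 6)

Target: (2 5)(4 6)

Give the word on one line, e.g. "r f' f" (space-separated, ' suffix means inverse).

f' r f' r' f'

  after f': (1 3 5 2)(4 6)
  after r: (3 5)
  after f': (1 3 2)(4 6)
  after r': (1 2 3)
  after f': (2 5)(4 6)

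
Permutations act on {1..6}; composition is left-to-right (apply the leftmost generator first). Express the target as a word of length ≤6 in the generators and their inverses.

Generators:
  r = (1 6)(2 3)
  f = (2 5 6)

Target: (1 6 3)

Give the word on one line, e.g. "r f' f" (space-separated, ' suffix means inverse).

f' r' f' r f

  after f': (2 6 5)
  after r': (1 6 5 3 2)
  after f': (1 5 3 6 2)
  after r: (1 5 2 6 3)
  after f: (1 6 3)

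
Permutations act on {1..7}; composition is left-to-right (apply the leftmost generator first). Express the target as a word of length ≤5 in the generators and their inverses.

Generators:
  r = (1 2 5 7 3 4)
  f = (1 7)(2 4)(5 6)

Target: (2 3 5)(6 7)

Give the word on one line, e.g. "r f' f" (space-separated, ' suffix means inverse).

f' r r f' r'

  after f': (1 7)(2 4)(5 6)
  after r: (1 3 4 5 6 7 2)
  after r: (1 4 7 5 6 3)
  after f': (1 2 4)(3 7 6)
  after r': (2 3 5)(6 7)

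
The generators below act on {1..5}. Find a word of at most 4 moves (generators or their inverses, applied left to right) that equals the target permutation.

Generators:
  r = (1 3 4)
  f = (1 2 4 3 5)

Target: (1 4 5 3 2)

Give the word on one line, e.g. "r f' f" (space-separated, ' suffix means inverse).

  after r: (1 3 4)
  after f': (1 4 5 3 2)

r f'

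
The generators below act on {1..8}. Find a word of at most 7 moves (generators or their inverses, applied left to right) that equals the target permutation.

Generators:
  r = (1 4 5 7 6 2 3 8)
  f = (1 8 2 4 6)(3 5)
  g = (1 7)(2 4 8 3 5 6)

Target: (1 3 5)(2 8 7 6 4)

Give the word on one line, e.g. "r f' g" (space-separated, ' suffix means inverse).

  after g: (1 7)(2 4 8 3 5 6)
  after f: (1 7 8 5)(2 6 4)
  after g: (3 5 7)(6 8)
  after f: (1 8)(2 4 6)(5 7)
  after g: (1 3 5)(2 8 7 6 4)

g f g f g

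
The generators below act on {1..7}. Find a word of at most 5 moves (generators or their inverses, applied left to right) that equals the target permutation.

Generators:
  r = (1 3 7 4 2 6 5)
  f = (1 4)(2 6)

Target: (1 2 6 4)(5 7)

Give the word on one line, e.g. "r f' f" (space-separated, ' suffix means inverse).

  after r': (1 5 6 2 4 7 3)
  after f: (1 5 2)(3 4 7)
  after r': (1 6 2 5 4 3 7)
  after r': (1 2 6 4)(5 7)

r' f r' r'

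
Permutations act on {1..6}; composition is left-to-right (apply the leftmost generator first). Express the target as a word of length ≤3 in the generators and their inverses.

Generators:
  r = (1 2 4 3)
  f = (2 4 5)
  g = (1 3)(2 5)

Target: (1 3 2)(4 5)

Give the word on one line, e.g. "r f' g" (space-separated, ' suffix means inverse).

  after r': (1 3 4 2)
  after f': (1 3 2)(4 5)

r' f'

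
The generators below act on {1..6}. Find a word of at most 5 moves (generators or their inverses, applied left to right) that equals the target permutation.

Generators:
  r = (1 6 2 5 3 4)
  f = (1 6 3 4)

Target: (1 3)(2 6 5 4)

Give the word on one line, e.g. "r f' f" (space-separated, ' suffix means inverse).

  after r: (1 6 2 5 3 4)
  after f: (1 3)(2 5 4 6)
  after r: (1 4 2 3 6 5)
  after f': (1 3)(2 6 5 4)

r f r f'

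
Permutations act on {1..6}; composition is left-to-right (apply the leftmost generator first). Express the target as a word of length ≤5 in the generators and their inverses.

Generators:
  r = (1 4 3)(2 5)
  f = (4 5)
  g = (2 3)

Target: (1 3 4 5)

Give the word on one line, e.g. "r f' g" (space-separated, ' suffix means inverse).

  after r: (1 4 3)(2 5)
  after g': (1 4 2 5 3)
  after r: (1 3 4 5)

r g' r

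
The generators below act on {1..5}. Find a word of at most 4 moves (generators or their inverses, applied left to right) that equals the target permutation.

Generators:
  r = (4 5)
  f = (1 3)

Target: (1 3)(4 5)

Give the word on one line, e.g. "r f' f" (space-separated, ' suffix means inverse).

r' f' r' r'

  after r': (4 5)
  after f': (1 3)(4 5)
  after r': (1 3)
  after r': (1 3)(4 5)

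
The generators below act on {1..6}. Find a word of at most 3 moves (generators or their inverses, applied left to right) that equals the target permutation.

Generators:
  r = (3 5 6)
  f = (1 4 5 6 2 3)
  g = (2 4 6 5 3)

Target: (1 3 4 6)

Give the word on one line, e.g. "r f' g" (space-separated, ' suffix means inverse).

g' f'

  after g': (2 3 5 6 4)
  after f': (1 3 4 6)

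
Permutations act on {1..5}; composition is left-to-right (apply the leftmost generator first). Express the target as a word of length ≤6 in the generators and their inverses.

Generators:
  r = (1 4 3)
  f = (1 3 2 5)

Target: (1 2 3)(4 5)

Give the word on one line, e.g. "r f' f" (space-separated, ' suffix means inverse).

f r f f

  after f: (1 3 2 5)
  after r: (2 5 4 3)
  after f: (1 3 5 4 2)
  after f: (1 2 3)(4 5)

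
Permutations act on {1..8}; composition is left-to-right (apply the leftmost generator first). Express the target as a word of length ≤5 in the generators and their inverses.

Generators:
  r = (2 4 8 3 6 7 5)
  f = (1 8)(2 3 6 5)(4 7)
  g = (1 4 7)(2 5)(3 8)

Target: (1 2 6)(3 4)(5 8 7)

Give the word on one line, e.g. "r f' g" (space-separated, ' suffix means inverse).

f' r' r' g g

  after f': (1 8)(2 5 6 3)(4 7)
  after r': (1 4 6 8)(2 7)(3 5)
  after r': (1 2 6 4 3 7 5 8)
  after g: (1 5 3)(2 6 7)(4 8)
  after g: (1 2 6)(3 4)(5 8 7)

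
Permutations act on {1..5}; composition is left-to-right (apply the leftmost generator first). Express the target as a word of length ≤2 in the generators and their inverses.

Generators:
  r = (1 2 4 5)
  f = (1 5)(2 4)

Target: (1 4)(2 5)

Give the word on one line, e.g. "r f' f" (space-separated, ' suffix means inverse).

  after r: (1 2 4 5)
  after r: (1 4)(2 5)

r r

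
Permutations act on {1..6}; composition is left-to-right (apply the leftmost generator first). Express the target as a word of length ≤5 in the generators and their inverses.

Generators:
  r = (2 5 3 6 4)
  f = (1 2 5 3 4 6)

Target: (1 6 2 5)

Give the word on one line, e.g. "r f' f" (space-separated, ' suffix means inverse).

f' r' f f

  after f': (1 6 4 3 5 2)
  after r': (1 3 2)(4 5)
  after f: (1 4 3 5 6)
  after f: (1 6 2 5)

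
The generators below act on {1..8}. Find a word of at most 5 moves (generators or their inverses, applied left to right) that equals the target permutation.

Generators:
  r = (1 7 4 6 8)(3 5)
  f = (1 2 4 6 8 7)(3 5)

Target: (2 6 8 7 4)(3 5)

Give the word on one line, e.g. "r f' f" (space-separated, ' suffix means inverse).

r' f f

  after r': (1 8 6 4 7)(3 5)
  after f: (1 7 2 4)
  after f: (2 6 8 7 4)(3 5)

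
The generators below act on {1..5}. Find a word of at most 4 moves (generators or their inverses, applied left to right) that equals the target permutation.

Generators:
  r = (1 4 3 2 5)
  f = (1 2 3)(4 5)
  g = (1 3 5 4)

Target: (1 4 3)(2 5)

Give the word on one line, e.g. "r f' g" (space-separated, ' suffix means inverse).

  after f': (1 3 2)(4 5)
  after r': (1 4 2 5)
  after f': (1 5 3 2 4)
  after f': (1 4 3)(2 5)

f' r' f' f'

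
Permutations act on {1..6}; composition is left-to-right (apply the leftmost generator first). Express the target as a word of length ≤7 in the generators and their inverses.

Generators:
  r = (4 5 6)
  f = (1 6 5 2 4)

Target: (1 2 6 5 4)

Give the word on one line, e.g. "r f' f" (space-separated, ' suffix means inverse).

  after r: (4 5 6)
  after f': (1 4 6 2 5)
  after r: (1 5)(2 6)
  after f: (1 2 5 6 4)
  after r: (1 2 6 5 4)

r f' r f r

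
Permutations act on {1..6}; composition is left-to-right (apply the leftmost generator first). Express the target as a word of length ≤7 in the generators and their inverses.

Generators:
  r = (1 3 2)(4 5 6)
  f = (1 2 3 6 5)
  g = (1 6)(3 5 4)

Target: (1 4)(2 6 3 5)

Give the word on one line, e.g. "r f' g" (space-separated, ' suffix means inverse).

r g g f' f'

  after r: (1 3 2)(4 5 6)
  after g: (1 5)(2 6 3)
  after g: (1 4 3 2)(5 6)
  after f': (1 4 2 5 3)
  after f': (1 4)(2 6 3 5)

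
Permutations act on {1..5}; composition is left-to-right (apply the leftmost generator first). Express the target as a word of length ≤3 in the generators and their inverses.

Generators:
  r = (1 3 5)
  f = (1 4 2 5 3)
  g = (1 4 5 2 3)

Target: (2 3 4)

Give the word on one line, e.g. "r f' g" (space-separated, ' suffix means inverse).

  after g: (1 4 5 2 3)
  after r': (1 4 3 5 2)
  after g': (2 3 4)

g r' g'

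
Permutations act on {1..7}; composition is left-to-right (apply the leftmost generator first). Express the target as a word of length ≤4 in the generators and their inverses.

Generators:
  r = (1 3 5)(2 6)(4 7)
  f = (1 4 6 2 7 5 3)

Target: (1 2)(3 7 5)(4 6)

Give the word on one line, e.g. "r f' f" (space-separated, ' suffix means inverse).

  after f: (1 4 6 2 7 5 3)
  after f: (1 6 7 3 4 2 5)
  after r: (1 2)(3 7 5)(4 6)

f f r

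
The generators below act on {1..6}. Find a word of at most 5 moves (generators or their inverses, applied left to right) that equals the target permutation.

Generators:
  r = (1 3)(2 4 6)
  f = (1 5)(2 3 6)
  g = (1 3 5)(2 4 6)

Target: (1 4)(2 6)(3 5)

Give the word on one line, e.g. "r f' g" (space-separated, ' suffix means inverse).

r' f r'

  after r': (1 3)(2 6 4)
  after f: (1 6 4 3 5)
  after r': (1 4)(2 6)(3 5)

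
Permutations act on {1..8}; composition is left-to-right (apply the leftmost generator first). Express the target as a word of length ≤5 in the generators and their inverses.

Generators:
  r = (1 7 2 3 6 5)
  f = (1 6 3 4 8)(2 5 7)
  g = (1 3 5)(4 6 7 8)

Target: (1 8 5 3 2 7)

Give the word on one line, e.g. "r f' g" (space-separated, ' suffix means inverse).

  after g: (1 3 5)(4 6 7 8)
  after f': (1 6 5 8 3 2 7 4)
  after r: (1 5 8 6)(4 7)
  after g: (3 5 4 8 7 6)
  after f': (1 8 5 3 2 7)

g f' r g f'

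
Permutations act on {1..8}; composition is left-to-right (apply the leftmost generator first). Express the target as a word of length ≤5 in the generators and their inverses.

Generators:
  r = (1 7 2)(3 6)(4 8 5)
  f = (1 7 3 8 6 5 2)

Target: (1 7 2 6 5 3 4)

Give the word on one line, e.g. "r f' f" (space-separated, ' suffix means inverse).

  after r': (1 2 7)(3 6)(4 5 8)
  after f: (2 3 5 6 8 4)
  after r: (1 7 2 6 5 3 4)

r' f r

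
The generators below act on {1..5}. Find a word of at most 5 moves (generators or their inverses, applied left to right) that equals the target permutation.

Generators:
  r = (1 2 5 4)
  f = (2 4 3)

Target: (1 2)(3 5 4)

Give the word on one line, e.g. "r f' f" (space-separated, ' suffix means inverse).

  after f': (2 3 4)
  after f': (2 4 3)
  after r': (1 4 3)(2 5)
  after r': (1 5)(3 4)
  after r': (1 2)(3 5 4)

f' f' r' r' r'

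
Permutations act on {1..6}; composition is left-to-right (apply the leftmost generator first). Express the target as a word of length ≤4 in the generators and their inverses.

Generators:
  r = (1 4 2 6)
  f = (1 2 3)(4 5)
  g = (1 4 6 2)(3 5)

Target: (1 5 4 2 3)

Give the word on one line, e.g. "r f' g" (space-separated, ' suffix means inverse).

  after g: (1 4 6 2)(3 5)
  after f': (1 5 2 3 4 6)
  after r': (1 5 4 2 3)

g f' r'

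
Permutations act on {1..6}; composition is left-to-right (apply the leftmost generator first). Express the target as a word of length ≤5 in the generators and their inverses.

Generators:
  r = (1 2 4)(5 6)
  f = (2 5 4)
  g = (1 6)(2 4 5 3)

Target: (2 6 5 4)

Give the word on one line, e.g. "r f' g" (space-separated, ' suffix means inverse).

f r' r' r'

  after f: (2 5 4)
  after r': (1 4)(2 6 5)
  after r': (1 2 5)
  after r': (2 6 5 4)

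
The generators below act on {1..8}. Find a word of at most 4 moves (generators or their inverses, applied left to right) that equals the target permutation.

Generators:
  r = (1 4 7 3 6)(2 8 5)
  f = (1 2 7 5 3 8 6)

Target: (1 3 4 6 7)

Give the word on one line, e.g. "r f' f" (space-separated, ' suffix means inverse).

r r r

  after r: (1 4 7 3 6)(2 8 5)
  after r: (1 7 6 4 3)(2 5 8)
  after r: (1 3 4 6 7)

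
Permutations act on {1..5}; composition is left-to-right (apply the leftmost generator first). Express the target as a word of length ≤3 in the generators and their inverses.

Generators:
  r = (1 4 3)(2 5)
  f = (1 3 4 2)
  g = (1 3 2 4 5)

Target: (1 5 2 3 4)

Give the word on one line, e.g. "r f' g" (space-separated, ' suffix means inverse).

  after f': (1 2 4 3)
  after r: (1 5 2 3 4)

f' r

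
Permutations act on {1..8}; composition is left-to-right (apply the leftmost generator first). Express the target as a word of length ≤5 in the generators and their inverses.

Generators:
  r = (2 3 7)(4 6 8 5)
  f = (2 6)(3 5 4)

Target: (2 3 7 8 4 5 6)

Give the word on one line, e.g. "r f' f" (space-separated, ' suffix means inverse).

r' f' f' r'

  after r': (2 7 3)(4 5 8 6)
  after f': (2 7 4 3 6 5 8)
  after f': (2 7 5 8 6 3)
  after r': (2 3 7 8 4 5 6)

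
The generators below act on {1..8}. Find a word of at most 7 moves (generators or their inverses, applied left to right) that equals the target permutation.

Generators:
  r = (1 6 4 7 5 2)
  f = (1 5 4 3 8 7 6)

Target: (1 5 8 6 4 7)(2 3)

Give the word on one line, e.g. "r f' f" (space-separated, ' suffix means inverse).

r' f' f' r f

  after r': (1 2 5 7 4 6)
  after f': (1 2)(3 4 7 5 8)
  after f': (1 2 6 7)(3 5)(4 8)
  after r: (2 4 8 7 6 5 3)
  after f: (1 5 8 6 4 7)(2 3)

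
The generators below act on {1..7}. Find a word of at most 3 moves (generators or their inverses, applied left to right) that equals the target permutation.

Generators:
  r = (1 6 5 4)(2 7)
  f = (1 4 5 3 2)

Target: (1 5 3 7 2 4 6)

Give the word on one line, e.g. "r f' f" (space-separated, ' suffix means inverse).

f r'

  after f: (1 4 5 3 2)
  after r': (1 5 3 7 2 4 6)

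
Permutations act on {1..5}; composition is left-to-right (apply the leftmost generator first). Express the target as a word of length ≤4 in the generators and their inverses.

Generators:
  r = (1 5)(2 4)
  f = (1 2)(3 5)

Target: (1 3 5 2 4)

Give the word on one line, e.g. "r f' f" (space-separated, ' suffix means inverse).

r' f' f' f'

  after r': (1 5)(2 4)
  after f': (1 3 5 2 4)
  after f': (1 5)(2 4)
  after f': (1 3 5 2 4)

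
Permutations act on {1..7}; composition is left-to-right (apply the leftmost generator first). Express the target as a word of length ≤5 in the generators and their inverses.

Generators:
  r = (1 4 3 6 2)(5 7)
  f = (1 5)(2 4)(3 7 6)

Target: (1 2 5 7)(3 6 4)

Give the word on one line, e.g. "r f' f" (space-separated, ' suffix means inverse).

  after r: (1 4 3 6 2)(5 7)
  after f': (1 2 5 3 7)(4 6)
  after f': (1 4 7 5 6 2)
  after f': (1 2 5 7)(3 6 4)

r f' f' f'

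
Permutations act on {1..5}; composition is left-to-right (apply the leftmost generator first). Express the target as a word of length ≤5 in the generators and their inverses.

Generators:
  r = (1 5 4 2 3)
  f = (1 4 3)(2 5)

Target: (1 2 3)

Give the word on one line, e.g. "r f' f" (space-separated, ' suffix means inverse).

f' r f' r'

  after f': (1 3 4)(2 5)
  after r: (2 4 5 3)
  after f': (1 3 5 4 2)
  after r': (1 2 3)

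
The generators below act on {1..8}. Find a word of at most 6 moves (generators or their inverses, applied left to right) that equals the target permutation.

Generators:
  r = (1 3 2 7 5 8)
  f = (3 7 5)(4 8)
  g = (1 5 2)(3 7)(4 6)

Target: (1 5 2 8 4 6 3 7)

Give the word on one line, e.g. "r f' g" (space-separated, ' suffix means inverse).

g' f' r r

  after g': (1 2 5)(3 7)(4 6)
  after f': (1 2 7 5)(4 6 8)
  after r: (1 7 8 4 6)(2 5 3)
  after r: (1 5 2 8 4 6 3 7)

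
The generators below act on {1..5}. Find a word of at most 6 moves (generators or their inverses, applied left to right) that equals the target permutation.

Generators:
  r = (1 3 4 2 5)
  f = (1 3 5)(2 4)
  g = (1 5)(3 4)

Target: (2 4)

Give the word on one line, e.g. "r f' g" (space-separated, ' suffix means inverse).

g' f r' g'

  after g': (1 5)(3 4)
  after f: (2 4 5 3)
  after r': (1 5)(2 3 4)
  after g': (2 4)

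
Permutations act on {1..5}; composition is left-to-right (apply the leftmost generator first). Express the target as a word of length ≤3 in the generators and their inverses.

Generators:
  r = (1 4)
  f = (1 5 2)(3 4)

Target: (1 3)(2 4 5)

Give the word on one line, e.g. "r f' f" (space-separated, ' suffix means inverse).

r' f r

  after r': (1 4)
  after f: (1 3 4 5 2)
  after r: (1 3)(2 4 5)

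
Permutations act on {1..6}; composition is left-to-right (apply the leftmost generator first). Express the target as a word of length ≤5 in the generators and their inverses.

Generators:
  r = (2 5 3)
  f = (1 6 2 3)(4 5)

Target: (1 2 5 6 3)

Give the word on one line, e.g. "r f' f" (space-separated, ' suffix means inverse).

  after r: (2 5 3)
  after f': (1 3 6)(2 4 5)
  after f': (1 2 5 6 3)

r f' f'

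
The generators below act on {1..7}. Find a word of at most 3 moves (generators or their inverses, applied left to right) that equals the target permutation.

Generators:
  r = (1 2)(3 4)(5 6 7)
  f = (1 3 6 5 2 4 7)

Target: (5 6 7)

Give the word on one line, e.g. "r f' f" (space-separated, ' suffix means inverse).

r' r'

  after r': (1 2)(3 4)(5 7 6)
  after r': (5 6 7)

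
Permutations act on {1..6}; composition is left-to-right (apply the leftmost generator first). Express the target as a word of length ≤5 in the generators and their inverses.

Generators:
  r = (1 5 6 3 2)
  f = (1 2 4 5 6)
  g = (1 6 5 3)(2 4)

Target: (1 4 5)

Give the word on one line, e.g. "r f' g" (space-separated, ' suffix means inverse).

  after r: (1 5 6 3 2)
  after g: (1 3 4 2 6)
  after r: (1 2 3 4)(5 6)
  after g: (1 4 6 3 2)
  after r': (1 4 5)

r g r g r'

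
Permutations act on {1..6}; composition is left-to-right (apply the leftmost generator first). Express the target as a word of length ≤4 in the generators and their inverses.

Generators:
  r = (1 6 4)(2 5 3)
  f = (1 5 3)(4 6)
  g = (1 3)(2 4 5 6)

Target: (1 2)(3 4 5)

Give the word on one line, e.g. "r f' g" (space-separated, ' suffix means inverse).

f r' f' f'

  after f: (1 5 3)(4 6)
  after r': (1 2 3 4)
  after f': (1 2 5)(3 6 4)
  after f': (1 2)(3 4 5)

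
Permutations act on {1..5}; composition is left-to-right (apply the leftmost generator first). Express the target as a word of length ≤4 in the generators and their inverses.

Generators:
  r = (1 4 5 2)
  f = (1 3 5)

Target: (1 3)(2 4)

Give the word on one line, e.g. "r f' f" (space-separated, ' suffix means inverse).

r' r' f f

  after r': (1 2 5 4)
  after r': (1 5)(2 4)
  after f: (2 4)(3 5)
  after f: (1 3)(2 4)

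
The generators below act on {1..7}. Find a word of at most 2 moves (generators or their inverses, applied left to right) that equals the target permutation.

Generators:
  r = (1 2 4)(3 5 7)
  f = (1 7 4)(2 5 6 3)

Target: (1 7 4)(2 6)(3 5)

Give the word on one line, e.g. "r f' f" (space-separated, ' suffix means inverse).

f' f'

  after f': (1 4 7)(2 3 6 5)
  after f': (1 7 4)(2 6)(3 5)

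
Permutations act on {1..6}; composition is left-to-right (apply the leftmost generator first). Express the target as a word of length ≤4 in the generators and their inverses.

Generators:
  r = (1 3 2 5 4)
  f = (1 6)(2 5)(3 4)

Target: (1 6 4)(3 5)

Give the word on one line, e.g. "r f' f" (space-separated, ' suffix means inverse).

  after f': (1 6)(2 5)(3 4)
  after r': (1 6 4)(3 5)

f' r'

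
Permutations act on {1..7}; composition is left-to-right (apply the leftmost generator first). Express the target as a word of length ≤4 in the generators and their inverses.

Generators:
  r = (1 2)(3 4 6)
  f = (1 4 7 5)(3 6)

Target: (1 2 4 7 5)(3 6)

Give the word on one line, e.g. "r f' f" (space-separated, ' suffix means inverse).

  after r': (1 2)(3 6 4)
  after r': (3 4 6)
  after r': (1 2)
  after f: (1 2 4 7 5)(3 6)

r' r' r' f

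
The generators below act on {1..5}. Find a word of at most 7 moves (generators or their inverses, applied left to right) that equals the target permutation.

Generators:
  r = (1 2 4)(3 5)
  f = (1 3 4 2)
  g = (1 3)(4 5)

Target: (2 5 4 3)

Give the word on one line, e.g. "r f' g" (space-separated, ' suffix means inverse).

  after r': (1 4 2)(3 5)
  after f: (1 2 3 5 4)
  after r: (1 4 2 5)
  after f': (1 3)(2 5)
  after f': (2 5 4 3)

r' f r f' f'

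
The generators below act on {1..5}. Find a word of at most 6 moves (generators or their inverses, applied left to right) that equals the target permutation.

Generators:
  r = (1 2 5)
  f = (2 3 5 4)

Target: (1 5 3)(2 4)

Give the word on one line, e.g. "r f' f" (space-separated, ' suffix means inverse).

f r f' f'

  after f: (2 3 5 4)
  after r: (1 2 3)(4 5)
  after f': (1 4 3)
  after f': (1 5 3)(2 4)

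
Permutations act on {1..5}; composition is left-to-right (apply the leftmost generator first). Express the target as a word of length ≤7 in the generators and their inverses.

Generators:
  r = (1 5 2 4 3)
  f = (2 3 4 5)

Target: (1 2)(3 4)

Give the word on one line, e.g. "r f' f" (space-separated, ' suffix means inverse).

  after f': (2 5 4 3)
  after r: (1 5 3 4)
  after r: (1 2 4 5)
  after f': (1 5)(2 3)
  after r: (1 2)(3 4)

f' r r f' r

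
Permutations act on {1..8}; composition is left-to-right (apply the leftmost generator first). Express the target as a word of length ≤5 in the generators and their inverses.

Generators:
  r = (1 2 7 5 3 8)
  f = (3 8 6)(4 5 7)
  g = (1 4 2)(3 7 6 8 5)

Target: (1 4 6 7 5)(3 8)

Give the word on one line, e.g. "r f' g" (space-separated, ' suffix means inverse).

  after r': (1 8 3 5 7 2)
  after f': (1 3 4 7 2)(6 8)
  after f': (1 6 3 7 2)(4 5)
  after g': (1 7 4 8 6 5)
  after f: (1 4 6 7 5)(3 8)

r' f' f' g' f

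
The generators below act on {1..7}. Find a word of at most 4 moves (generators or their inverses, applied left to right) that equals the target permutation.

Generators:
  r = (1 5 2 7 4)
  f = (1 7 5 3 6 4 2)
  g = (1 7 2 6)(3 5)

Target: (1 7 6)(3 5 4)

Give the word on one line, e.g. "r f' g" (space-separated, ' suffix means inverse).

  after g: (1 7 2 6)(3 5)
  after r': (1 2 6 4 7 5 3)
  after f: (2 4 5 6)(3 7)
  after f: (1 7 6)(3 5 4)

g r' f f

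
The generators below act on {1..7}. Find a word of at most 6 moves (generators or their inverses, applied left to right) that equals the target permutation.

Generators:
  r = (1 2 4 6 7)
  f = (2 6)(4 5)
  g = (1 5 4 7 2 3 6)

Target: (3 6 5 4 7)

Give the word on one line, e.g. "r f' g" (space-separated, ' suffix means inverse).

g g r' r'

  after g: (1 5 4 7 2 3 6)
  after g: (1 4 2 6 5 7 3)
  after r': (1 2 4)(3 7)(5 6)
  after r': (3 6 5 4 7)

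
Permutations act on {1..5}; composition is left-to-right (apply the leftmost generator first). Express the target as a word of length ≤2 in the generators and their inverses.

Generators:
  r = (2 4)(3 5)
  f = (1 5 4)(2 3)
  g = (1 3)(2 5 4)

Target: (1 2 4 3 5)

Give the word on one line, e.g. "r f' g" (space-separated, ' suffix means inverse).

  after g: (1 3)(2 5 4)
  after f: (1 2 4 3 5)

g f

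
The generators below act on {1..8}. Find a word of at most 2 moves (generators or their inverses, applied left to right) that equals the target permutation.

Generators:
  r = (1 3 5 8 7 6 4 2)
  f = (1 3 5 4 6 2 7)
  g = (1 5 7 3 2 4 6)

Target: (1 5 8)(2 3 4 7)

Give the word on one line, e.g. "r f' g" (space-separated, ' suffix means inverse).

  after r: (1 3 5 8 7 6 4 2)
  after f: (1 5 8)(2 3 4 7)

r f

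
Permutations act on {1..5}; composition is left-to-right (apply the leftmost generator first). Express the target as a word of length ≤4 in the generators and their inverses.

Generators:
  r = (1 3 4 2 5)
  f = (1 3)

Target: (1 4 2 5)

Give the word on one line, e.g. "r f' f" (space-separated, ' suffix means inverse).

  after f: (1 3)
  after r: (1 4 2 5)

f r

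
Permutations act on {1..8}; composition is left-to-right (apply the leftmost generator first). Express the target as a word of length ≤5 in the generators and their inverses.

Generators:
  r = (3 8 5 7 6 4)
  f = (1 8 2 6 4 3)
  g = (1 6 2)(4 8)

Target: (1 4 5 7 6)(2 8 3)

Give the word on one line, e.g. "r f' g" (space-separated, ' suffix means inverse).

f' f' f' r

  after f': (1 3 4 6 2 8)
  after f': (1 4 2)(3 6 8)
  after f': (1 6)(2 3)(4 8)
  after r: (1 4 5 7 6)(2 8 3)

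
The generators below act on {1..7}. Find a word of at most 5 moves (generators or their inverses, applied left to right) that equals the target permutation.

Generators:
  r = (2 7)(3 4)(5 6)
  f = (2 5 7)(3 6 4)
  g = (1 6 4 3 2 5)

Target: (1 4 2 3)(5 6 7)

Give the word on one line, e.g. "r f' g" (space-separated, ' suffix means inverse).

  after g': (1 5 2 3 4 6)
  after g': (1 2 4)(3 6 5)
  after g': (1 3)(2 6)(4 5)
  after f': (1 4 2 3)(5 6 7)

g' g' g' f'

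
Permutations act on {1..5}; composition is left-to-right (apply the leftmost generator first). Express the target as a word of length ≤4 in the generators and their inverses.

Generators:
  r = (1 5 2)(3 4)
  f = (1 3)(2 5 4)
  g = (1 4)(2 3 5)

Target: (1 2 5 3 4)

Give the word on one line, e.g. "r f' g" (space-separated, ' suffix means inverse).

f' r g' r'

  after f': (1 3)(2 4 5)
  after r: (1 4 2 3 5)
  after g': (4 5)
  after r': (1 2 5 3 4)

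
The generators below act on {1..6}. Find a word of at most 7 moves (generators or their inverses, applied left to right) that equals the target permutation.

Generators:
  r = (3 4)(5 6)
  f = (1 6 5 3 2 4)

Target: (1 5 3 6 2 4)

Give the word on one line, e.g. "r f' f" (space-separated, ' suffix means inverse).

f' r f' r' f

  after f': (1 4 2 3 5 6)
  after r: (1 3 6)(2 4)
  after f': (1 5 6 4 3)
  after r': (1 6 3)
  after f: (1 5 3 6 2 4)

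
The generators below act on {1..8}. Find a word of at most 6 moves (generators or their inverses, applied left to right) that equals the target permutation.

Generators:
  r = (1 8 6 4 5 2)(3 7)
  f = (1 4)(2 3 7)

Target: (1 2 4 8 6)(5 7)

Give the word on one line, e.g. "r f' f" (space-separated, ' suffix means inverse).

r' f' r' f f

  after r': (1 2 5 4 6 8)(3 7)
  after f': (1 7 2 5)(4 6 8)
  after r': (1 3 7 5 2 4 8 6)
  after f: (1 7 5 3 2)(4 8 6)
  after f: (1 2 4 8 6)(5 7)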